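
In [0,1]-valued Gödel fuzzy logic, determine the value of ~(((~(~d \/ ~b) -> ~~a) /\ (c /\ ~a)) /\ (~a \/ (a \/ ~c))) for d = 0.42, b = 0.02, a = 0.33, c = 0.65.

~d: Gödel ¬ of 0.42 = 0 (operand ≠ 0)
~b: Gödel ¬ of 0.02 = 0 (operand ≠ 0)
(~d \/ ~b) = max(0, 0) = 0
~(~d \/ ~b): Gödel ¬ of 0 = 1 (operand is 0)
~a: Gödel ¬ of 0.33 = 0 (operand ≠ 0)
~~a: Gödel ¬ of 0 = 1 (operand is 0)
(~(~d \/ ~b) -> ~~a): 1 ≤ 1, so result = 1
~a: Gödel ¬ of 0.33 = 0 (operand ≠ 0)
(c /\ ~a) = min(0.65, 0) = 0
((~(~d \/ ~b) -> ~~a) /\ (c /\ ~a)) = min(1, 0) = 0
~a: Gödel ¬ of 0.33 = 0 (operand ≠ 0)
~c: Gödel ¬ of 0.65 = 0 (operand ≠ 0)
(a \/ ~c) = max(0.33, 0) = 0.33
(~a \/ (a \/ ~c)) = max(0, 0.33) = 0.33
(((~(~d \/ ~b) -> ~~a) /\ (c /\ ~a)) /\ (~a \/ (a \/ ~c))) = min(0, 0.33) = 0
~(((~(~d \/ ~b) -> ~~a) /\ (c /\ ~a)) /\ (~a \/ (a \/ ~c))): Gödel ¬ of 0 = 1 (operand is 0)

1.00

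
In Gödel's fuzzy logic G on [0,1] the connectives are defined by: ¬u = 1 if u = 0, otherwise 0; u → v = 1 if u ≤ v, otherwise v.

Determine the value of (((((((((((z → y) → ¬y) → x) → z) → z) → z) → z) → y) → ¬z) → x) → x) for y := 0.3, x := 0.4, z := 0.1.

(z → y): 0.1 ≤ 0.3, so result = 1
¬y: Gödel ¬ of 0.3 = 0 (operand ≠ 0)
((z → y) → ¬y): 1 > 0, so result = 0
(((z → y) → ¬y) → x): 0 ≤ 0.4, so result = 1
((((z → y) → ¬y) → x) → z): 1 > 0.1, so result = 0.1
(((((z → y) → ¬y) → x) → z) → z): 0.1 ≤ 0.1, so result = 1
((((((z → y) → ¬y) → x) → z) → z) → z): 1 > 0.1, so result = 0.1
(((((((z → y) → ¬y) → x) → z) → z) → z) → z): 0.1 ≤ 0.1, so result = 1
((((((((z → y) → ¬y) → x) → z) → z) → z) → z) → y): 1 > 0.3, so result = 0.3
¬z: Gödel ¬ of 0.1 = 0 (operand ≠ 0)
(((((((((z → y) → ¬y) → x) → z) → z) → z) → z) → y) → ¬z): 0.3 > 0, so result = 0
((((((((((z → y) → ¬y) → x) → z) → z) → z) → z) → y) → ¬z) → x): 0 ≤ 0.4, so result = 1
(((((((((((z → y) → ¬y) → x) → z) → z) → z) → z) → y) → ¬z) → x) → x): 1 > 0.4, so result = 0.4

0.40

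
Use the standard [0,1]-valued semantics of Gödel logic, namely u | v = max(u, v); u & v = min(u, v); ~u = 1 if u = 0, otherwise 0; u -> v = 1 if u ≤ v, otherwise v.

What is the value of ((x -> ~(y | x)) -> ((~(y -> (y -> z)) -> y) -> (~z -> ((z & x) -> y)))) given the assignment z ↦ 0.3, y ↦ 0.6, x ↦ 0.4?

1.00

(y | x) = max(0.6, 0.4) = 0.6
~(y | x): Gödel ¬ of 0.6 = 0 (operand ≠ 0)
(x -> ~(y | x)): 0.4 > 0, so result = 0
(y -> z): 0.6 > 0.3, so result = 0.3
(y -> (y -> z)): 0.6 > 0.3, so result = 0.3
~(y -> (y -> z)): Gödel ¬ of 0.3 = 0 (operand ≠ 0)
(~(y -> (y -> z)) -> y): 0 ≤ 0.6, so result = 1
~z: Gödel ¬ of 0.3 = 0 (operand ≠ 0)
(z & x) = min(0.3, 0.4) = 0.3
((z & x) -> y): 0.3 ≤ 0.6, so result = 1
(~z -> ((z & x) -> y)): 0 ≤ 1, so result = 1
((~(y -> (y -> z)) -> y) -> (~z -> ((z & x) -> y))): 1 ≤ 1, so result = 1
((x -> ~(y | x)) -> ((~(y -> (y -> z)) -> y) -> (~z -> ((z & x) -> y)))): 0 ≤ 1, so result = 1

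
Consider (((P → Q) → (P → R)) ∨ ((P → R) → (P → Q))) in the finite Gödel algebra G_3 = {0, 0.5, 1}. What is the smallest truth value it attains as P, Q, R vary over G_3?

1.00

Every assignment gives 1. For instance at P = 0, Q = 0, R = 0:
  (P → Q): 0 ≤ 0, so result = 1
  (P → R): 0 ≤ 0, so result = 1
  ((P → Q) → (P → R)): 1 ≤ 1, so result = 1
  (P → R): 0 ≤ 0, so result = 1
  (P → Q): 0 ≤ 0, so result = 1
  ((P → R) → (P → Q)): 1 ≤ 1, so result = 1
  (((P → Q) → (P → R)) ∨ ((P → R) → (P → Q))) = max(1, 1) = 1
All 27 assignments give value 1 — the formula is a G_3-tautology.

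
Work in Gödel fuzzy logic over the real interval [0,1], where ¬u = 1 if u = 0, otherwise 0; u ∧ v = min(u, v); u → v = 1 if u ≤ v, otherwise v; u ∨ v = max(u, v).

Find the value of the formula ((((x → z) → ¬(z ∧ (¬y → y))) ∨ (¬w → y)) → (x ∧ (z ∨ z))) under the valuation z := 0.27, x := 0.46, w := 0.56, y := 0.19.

0.27

(x → z): 0.46 > 0.27, so result = 0.27
¬y: Gödel ¬ of 0.19 = 0 (operand ≠ 0)
(¬y → y): 0 ≤ 0.19, so result = 1
(z ∧ (¬y → y)) = min(0.27, 1) = 0.27
¬(z ∧ (¬y → y)): Gödel ¬ of 0.27 = 0 (operand ≠ 0)
((x → z) → ¬(z ∧ (¬y → y))): 0.27 > 0, so result = 0
¬w: Gödel ¬ of 0.56 = 0 (operand ≠ 0)
(¬w → y): 0 ≤ 0.19, so result = 1
(((x → z) → ¬(z ∧ (¬y → y))) ∨ (¬w → y)) = max(0, 1) = 1
(z ∨ z) = max(0.27, 0.27) = 0.27
(x ∧ (z ∨ z)) = min(0.46, 0.27) = 0.27
((((x → z) → ¬(z ∧ (¬y → y))) ∨ (¬w → y)) → (x ∧ (z ∨ z))): 1 > 0.27, so result = 0.27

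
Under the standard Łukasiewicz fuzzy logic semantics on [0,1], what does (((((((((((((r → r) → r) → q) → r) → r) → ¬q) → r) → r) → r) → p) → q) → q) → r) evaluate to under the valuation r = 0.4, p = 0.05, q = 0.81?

0.59

(r → r): min(1, 1 − 0.4 + 0.4) = 1
((r → r) → r): min(1, 1 − 1 + 0.4) = 0.4
(((r → r) → r) → q): min(1, 1 − 0.4 + 0.81) = 1
((((r → r) → r) → q) → r): min(1, 1 − 1 + 0.4) = 0.4
(((((r → r) → r) → q) → r) → r): min(1, 1 − 0.4 + 0.4) = 1
¬q: Łukasiewicz ¬ gives 1 − 0.81 = 0.19
((((((r → r) → r) → q) → r) → r) → ¬q): min(1, 1 − 1 + 0.19) = 0.19
(((((((r → r) → r) → q) → r) → r) → ¬q) → r): min(1, 1 − 0.19 + 0.4) = 1
((((((((r → r) → r) → q) → r) → r) → ¬q) → r) → r): min(1, 1 − 1 + 0.4) = 0.4
(((((((((r → r) → r) → q) → r) → r) → ¬q) → r) → r) → r): min(1, 1 − 0.4 + 0.4) = 1
((((((((((r → r) → r) → q) → r) → r) → ¬q) → r) → r) → r) → p): min(1, 1 − 1 + 0.05) = 0.05
(((((((((((r → r) → r) → q) → r) → r) → ¬q) → r) → r) → r) → p) → q): min(1, 1 − 0.05 + 0.81) = 1
((((((((((((r → r) → r) → q) → r) → r) → ¬q) → r) → r) → r) → p) → q) → q): min(1, 1 − 1 + 0.81) = 0.81
(((((((((((((r → r) → r) → q) → r) → r) → ¬q) → r) → r) → r) → p) → q) → q) → r): min(1, 1 − 0.81 + 0.4) = 0.59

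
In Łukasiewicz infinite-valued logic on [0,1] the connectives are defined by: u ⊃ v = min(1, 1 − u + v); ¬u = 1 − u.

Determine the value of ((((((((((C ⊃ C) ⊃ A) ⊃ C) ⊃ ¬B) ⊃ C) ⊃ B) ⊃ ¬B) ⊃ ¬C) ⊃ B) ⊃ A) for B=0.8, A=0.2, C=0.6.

(C ⊃ C): min(1, 1 − 0.6 + 0.6) = 1
((C ⊃ C) ⊃ A): min(1, 1 − 1 + 0.2) = 0.2
(((C ⊃ C) ⊃ A) ⊃ C): min(1, 1 − 0.2 + 0.6) = 1
¬B: Łukasiewicz ¬ gives 1 − 0.8 = 0.2
((((C ⊃ C) ⊃ A) ⊃ C) ⊃ ¬B): min(1, 1 − 1 + 0.2) = 0.2
(((((C ⊃ C) ⊃ A) ⊃ C) ⊃ ¬B) ⊃ C): min(1, 1 − 0.2 + 0.6) = 1
((((((C ⊃ C) ⊃ A) ⊃ C) ⊃ ¬B) ⊃ C) ⊃ B): min(1, 1 − 1 + 0.8) = 0.8
¬B: Łukasiewicz ¬ gives 1 − 0.8 = 0.2
(((((((C ⊃ C) ⊃ A) ⊃ C) ⊃ ¬B) ⊃ C) ⊃ B) ⊃ ¬B): min(1, 1 − 0.8 + 0.2) = 0.4
¬C: Łukasiewicz ¬ gives 1 − 0.6 = 0.4
((((((((C ⊃ C) ⊃ A) ⊃ C) ⊃ ¬B) ⊃ C) ⊃ B) ⊃ ¬B) ⊃ ¬C): min(1, 1 − 0.4 + 0.4) = 1
(((((((((C ⊃ C) ⊃ A) ⊃ C) ⊃ ¬B) ⊃ C) ⊃ B) ⊃ ¬B) ⊃ ¬C) ⊃ B): min(1, 1 − 1 + 0.8) = 0.8
((((((((((C ⊃ C) ⊃ A) ⊃ C) ⊃ ¬B) ⊃ C) ⊃ B) ⊃ ¬B) ⊃ ¬C) ⊃ B) ⊃ A): min(1, 1 − 0.8 + 0.2) = 0.4

0.40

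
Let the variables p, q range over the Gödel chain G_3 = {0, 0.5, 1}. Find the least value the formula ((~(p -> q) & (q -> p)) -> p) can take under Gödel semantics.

The minimum is attained at p = 0.5, q = 0:
  (p -> q): 0.5 > 0, so result = 0
  ~(p -> q): Gödel ¬ of 0 = 1 (operand is 0)
  (q -> p): 0 ≤ 0.5, so result = 1
  (~(p -> q) & (q -> p)) = min(1, 1) = 1
  ((~(p -> q) & (q -> p)) -> p): 1 > 0.5, so result = 0.5
Checking all 9 assignments confirms none give a value below 0.50.

0.50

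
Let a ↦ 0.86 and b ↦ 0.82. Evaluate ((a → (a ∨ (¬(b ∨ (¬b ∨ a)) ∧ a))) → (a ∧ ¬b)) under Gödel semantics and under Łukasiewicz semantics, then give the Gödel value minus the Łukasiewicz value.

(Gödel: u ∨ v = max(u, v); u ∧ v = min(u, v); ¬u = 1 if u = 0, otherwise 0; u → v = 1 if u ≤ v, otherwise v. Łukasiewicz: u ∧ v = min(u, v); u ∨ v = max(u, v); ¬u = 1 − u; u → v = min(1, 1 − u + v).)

-0.18

Gödel evaluation:
  ¬b: Gödel ¬ of 0.82 = 0 (operand ≠ 0)
  (¬b ∨ a) = max(0, 0.86) = 0.86
  (b ∨ (¬b ∨ a)) = max(0.82, 0.86) = 0.86
  ¬(b ∨ (¬b ∨ a)): Gödel ¬ of 0.86 = 0 (operand ≠ 0)
  (¬(b ∨ (¬b ∨ a)) ∧ a) = min(0, 0.86) = 0
  (a ∨ (¬(b ∨ (¬b ∨ a)) ∧ a)) = max(0.86, 0) = 0.86
  (a → (a ∨ (¬(b ∨ (¬b ∨ a)) ∧ a))): 0.86 ≤ 0.86, so result = 1
  ¬b: Gödel ¬ of 0.82 = 0 (operand ≠ 0)
  (a ∧ ¬b) = min(0.86, 0) = 0
  ((a → (a ∨ (¬(b ∨ (¬b ∨ a)) ∧ a))) → (a ∧ ¬b)): 1 > 0, so result = 0
  Gödel value = 0
Łukasiewicz evaluation:
  ¬b: Łukasiewicz ¬ gives 1 − 0.82 = 0.18
  (¬b ∨ a) = max(0.18, 0.86) = 0.86
  (b ∨ (¬b ∨ a)) = max(0.82, 0.86) = 0.86
  ¬(b ∨ (¬b ∨ a)): Łukasiewicz ¬ gives 1 − 0.86 = 0.14
  (¬(b ∨ (¬b ∨ a)) ∧ a) = min(0.14, 0.86) = 0.14
  (a ∨ (¬(b ∨ (¬b ∨ a)) ∧ a)) = max(0.86, 0.14) = 0.86
  (a → (a ∨ (¬(b ∨ (¬b ∨ a)) ∧ a))): min(1, 1 − 0.86 + 0.86) = 1
  ¬b: Łukasiewicz ¬ gives 1 − 0.82 = 0.18
  (a ∧ ¬b) = min(0.86, 0.18) = 0.18
  ((a → (a ∨ (¬(b ∨ (¬b ∨ a)) ∧ a))) → (a ∧ ¬b)): min(1, 1 − 1 + 0.18) = 0.18
  Łukasiewicz value = 0.18
Difference: 0 − 0.18 = -0.18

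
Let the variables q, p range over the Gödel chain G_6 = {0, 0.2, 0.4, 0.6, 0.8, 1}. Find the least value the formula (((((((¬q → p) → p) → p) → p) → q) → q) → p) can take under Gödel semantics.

The minimum is attained at q = 0, p = 0:
  ¬q: Gödel ¬ of 0 = 1 (operand is 0)
  (¬q → p): 1 > 0, so result = 0
  ((¬q → p) → p): 0 ≤ 0, so result = 1
  (((¬q → p) → p) → p): 1 > 0, so result = 0
  ((((¬q → p) → p) → p) → p): 0 ≤ 0, so result = 1
  (((((¬q → p) → p) → p) → p) → q): 1 > 0, so result = 0
  ((((((¬q → p) → p) → p) → p) → q) → q): 0 ≤ 0, so result = 1
  (((((((¬q → p) → p) → p) → p) → q) → q) → p): 1 > 0, so result = 0
Checking all 36 assignments confirms none give a value below 0.00.

0.00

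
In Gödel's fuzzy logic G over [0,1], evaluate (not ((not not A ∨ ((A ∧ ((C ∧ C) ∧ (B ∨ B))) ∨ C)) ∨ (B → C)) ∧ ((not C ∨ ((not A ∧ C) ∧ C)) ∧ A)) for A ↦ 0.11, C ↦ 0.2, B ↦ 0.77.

not A: Gödel ¬ of 0.11 = 0 (operand ≠ 0)
not not A: Gödel ¬ of 0 = 1 (operand is 0)
(C ∧ C) = min(0.2, 0.2) = 0.2
(B ∨ B) = max(0.77, 0.77) = 0.77
((C ∧ C) ∧ (B ∨ B)) = min(0.2, 0.77) = 0.2
(A ∧ ((C ∧ C) ∧ (B ∨ B))) = min(0.11, 0.2) = 0.11
((A ∧ ((C ∧ C) ∧ (B ∨ B))) ∨ C) = max(0.11, 0.2) = 0.2
(not not A ∨ ((A ∧ ((C ∧ C) ∧ (B ∨ B))) ∨ C)) = max(1, 0.2) = 1
(B → C): 0.77 > 0.2, so result = 0.2
((not not A ∨ ((A ∧ ((C ∧ C) ∧ (B ∨ B))) ∨ C)) ∨ (B → C)) = max(1, 0.2) = 1
not ((not not A ∨ ((A ∧ ((C ∧ C) ∧ (B ∨ B))) ∨ C)) ∨ (B → C)): Gödel ¬ of 1 = 0 (operand ≠ 0)
not C: Gödel ¬ of 0.2 = 0 (operand ≠ 0)
not A: Gödel ¬ of 0.11 = 0 (operand ≠ 0)
(not A ∧ C) = min(0, 0.2) = 0
((not A ∧ C) ∧ C) = min(0, 0.2) = 0
(not C ∨ ((not A ∧ C) ∧ C)) = max(0, 0) = 0
((not C ∨ ((not A ∧ C) ∧ C)) ∧ A) = min(0, 0.11) = 0
(not ((not not A ∨ ((A ∧ ((C ∧ C) ∧ (B ∨ B))) ∨ C)) ∨ (B → C)) ∧ ((not C ∨ ((not A ∧ C) ∧ C)) ∧ A)) = min(0, 0) = 0

0.00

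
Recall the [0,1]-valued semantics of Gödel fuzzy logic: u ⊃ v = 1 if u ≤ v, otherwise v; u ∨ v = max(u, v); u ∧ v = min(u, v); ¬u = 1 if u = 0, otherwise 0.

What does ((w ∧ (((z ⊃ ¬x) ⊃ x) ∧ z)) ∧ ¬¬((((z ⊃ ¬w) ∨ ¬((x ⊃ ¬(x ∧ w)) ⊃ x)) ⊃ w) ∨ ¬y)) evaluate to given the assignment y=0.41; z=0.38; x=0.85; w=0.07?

0.07

¬x: Gödel ¬ of 0.85 = 0 (operand ≠ 0)
(z ⊃ ¬x): 0.38 > 0, so result = 0
((z ⊃ ¬x) ⊃ x): 0 ≤ 0.85, so result = 1
(((z ⊃ ¬x) ⊃ x) ∧ z) = min(1, 0.38) = 0.38
(w ∧ (((z ⊃ ¬x) ⊃ x) ∧ z)) = min(0.07, 0.38) = 0.07
¬w: Gödel ¬ of 0.07 = 0 (operand ≠ 0)
(z ⊃ ¬w): 0.38 > 0, so result = 0
(x ∧ w) = min(0.85, 0.07) = 0.07
¬(x ∧ w): Gödel ¬ of 0.07 = 0 (operand ≠ 0)
(x ⊃ ¬(x ∧ w)): 0.85 > 0, so result = 0
((x ⊃ ¬(x ∧ w)) ⊃ x): 0 ≤ 0.85, so result = 1
¬((x ⊃ ¬(x ∧ w)) ⊃ x): Gödel ¬ of 1 = 0 (operand ≠ 0)
((z ⊃ ¬w) ∨ ¬((x ⊃ ¬(x ∧ w)) ⊃ x)) = max(0, 0) = 0
(((z ⊃ ¬w) ∨ ¬((x ⊃ ¬(x ∧ w)) ⊃ x)) ⊃ w): 0 ≤ 0.07, so result = 1
¬y: Gödel ¬ of 0.41 = 0 (operand ≠ 0)
((((z ⊃ ¬w) ∨ ¬((x ⊃ ¬(x ∧ w)) ⊃ x)) ⊃ w) ∨ ¬y) = max(1, 0) = 1
¬((((z ⊃ ¬w) ∨ ¬((x ⊃ ¬(x ∧ w)) ⊃ x)) ⊃ w) ∨ ¬y): Gödel ¬ of 1 = 0 (operand ≠ 0)
¬¬((((z ⊃ ¬w) ∨ ¬((x ⊃ ¬(x ∧ w)) ⊃ x)) ⊃ w) ∨ ¬y): Gödel ¬ of 0 = 1 (operand is 0)
((w ∧ (((z ⊃ ¬x) ⊃ x) ∧ z)) ∧ ¬¬((((z ⊃ ¬w) ∨ ¬((x ⊃ ¬(x ∧ w)) ⊃ x)) ⊃ w) ∨ ¬y)) = min(0.07, 1) = 0.07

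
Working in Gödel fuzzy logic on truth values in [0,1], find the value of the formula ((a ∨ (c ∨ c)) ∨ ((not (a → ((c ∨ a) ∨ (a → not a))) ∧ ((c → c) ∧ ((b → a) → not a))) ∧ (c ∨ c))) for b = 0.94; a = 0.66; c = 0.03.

0.66

(c ∨ c) = max(0.03, 0.03) = 0.03
(a ∨ (c ∨ c)) = max(0.66, 0.03) = 0.66
(c ∨ a) = max(0.03, 0.66) = 0.66
not a: Gödel ¬ of 0.66 = 0 (operand ≠ 0)
(a → not a): 0.66 > 0, so result = 0
((c ∨ a) ∨ (a → not a)) = max(0.66, 0) = 0.66
(a → ((c ∨ a) ∨ (a → not a))): 0.66 ≤ 0.66, so result = 1
not (a → ((c ∨ a) ∨ (a → not a))): Gödel ¬ of 1 = 0 (operand ≠ 0)
(c → c): 0.03 ≤ 0.03, so result = 1
(b → a): 0.94 > 0.66, so result = 0.66
not a: Gödel ¬ of 0.66 = 0 (operand ≠ 0)
((b → a) → not a): 0.66 > 0, so result = 0
((c → c) ∧ ((b → a) → not a)) = min(1, 0) = 0
(not (a → ((c ∨ a) ∨ (a → not a))) ∧ ((c → c) ∧ ((b → a) → not a))) = min(0, 0) = 0
(c ∨ c) = max(0.03, 0.03) = 0.03
((not (a → ((c ∨ a) ∨ (a → not a))) ∧ ((c → c) ∧ ((b → a) → not a))) ∧ (c ∨ c)) = min(0, 0.03) = 0
((a ∨ (c ∨ c)) ∨ ((not (a → ((c ∨ a) ∨ (a → not a))) ∧ ((c → c) ∧ ((b → a) → not a))) ∧ (c ∨ c))) = max(0.66, 0) = 0.66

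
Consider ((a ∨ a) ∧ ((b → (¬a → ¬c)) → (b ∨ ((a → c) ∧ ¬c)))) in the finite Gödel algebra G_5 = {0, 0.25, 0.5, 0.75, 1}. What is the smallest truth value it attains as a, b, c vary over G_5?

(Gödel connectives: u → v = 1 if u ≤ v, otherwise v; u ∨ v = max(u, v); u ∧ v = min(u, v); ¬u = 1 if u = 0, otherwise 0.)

The minimum is attained at a = 0, b = 0, c = 0:
  (a ∨ a) = max(0, 0) = 0
  ¬a: Gödel ¬ of 0 = 1 (operand is 0)
  ¬c: Gödel ¬ of 0 = 1 (operand is 0)
  (¬a → ¬c): 1 ≤ 1, so result = 1
  (b → (¬a → ¬c)): 0 ≤ 1, so result = 1
  (a → c): 0 ≤ 0, so result = 1
  ¬c: Gödel ¬ of 0 = 1 (operand is 0)
  ((a → c) ∧ ¬c) = min(1, 1) = 1
  (b ∨ ((a → c) ∧ ¬c)) = max(0, 1) = 1
  ((b → (¬a → ¬c)) → (b ∨ ((a → c) ∧ ¬c))): 1 ≤ 1, so result = 1
  ((a ∨ a) ∧ ((b → (¬a → ¬c)) → (b ∨ ((a → c) ∧ ¬c)))) = min(0, 1) = 0
Checking all 125 assignments confirms none give a value below 0.00.

0.00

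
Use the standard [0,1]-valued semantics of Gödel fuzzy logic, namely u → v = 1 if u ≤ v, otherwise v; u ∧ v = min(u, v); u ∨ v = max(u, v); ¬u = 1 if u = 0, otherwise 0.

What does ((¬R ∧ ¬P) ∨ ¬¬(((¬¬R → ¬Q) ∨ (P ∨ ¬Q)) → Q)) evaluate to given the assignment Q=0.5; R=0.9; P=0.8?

¬R: Gödel ¬ of 0.9 = 0 (operand ≠ 0)
¬P: Gödel ¬ of 0.8 = 0 (operand ≠ 0)
(¬R ∧ ¬P) = min(0, 0) = 0
¬R: Gödel ¬ of 0.9 = 0 (operand ≠ 0)
¬¬R: Gödel ¬ of 0 = 1 (operand is 0)
¬Q: Gödel ¬ of 0.5 = 0 (operand ≠ 0)
(¬¬R → ¬Q): 1 > 0, so result = 0
¬Q: Gödel ¬ of 0.5 = 0 (operand ≠ 0)
(P ∨ ¬Q) = max(0.8, 0) = 0.8
((¬¬R → ¬Q) ∨ (P ∨ ¬Q)) = max(0, 0.8) = 0.8
(((¬¬R → ¬Q) ∨ (P ∨ ¬Q)) → Q): 0.8 > 0.5, so result = 0.5
¬(((¬¬R → ¬Q) ∨ (P ∨ ¬Q)) → Q): Gödel ¬ of 0.5 = 0 (operand ≠ 0)
¬¬(((¬¬R → ¬Q) ∨ (P ∨ ¬Q)) → Q): Gödel ¬ of 0 = 1 (operand is 0)
((¬R ∧ ¬P) ∨ ¬¬(((¬¬R → ¬Q) ∨ (P ∨ ¬Q)) → Q)) = max(0, 1) = 1

1.00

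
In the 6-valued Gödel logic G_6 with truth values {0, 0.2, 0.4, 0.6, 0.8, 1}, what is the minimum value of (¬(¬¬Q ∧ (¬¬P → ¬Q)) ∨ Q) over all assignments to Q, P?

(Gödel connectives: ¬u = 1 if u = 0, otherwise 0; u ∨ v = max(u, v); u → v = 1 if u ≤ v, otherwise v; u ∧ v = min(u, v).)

0.20

The minimum is attained at Q = 0.2, P = 0:
  ¬Q: Gödel ¬ of 0.2 = 0 (operand ≠ 0)
  ¬¬Q: Gödel ¬ of 0 = 1 (operand is 0)
  ¬P: Gödel ¬ of 0 = 1 (operand is 0)
  ¬¬P: Gödel ¬ of 1 = 0 (operand ≠ 0)
  ¬Q: Gödel ¬ of 0.2 = 0 (operand ≠ 0)
  (¬¬P → ¬Q): 0 ≤ 0, so result = 1
  (¬¬Q ∧ (¬¬P → ¬Q)) = min(1, 1) = 1
  ¬(¬¬Q ∧ (¬¬P → ¬Q)): Gödel ¬ of 1 = 0 (operand ≠ 0)
  (¬(¬¬Q ∧ (¬¬P → ¬Q)) ∨ Q) = max(0, 0.2) = 0.2
Checking all 36 assignments confirms none give a value below 0.20.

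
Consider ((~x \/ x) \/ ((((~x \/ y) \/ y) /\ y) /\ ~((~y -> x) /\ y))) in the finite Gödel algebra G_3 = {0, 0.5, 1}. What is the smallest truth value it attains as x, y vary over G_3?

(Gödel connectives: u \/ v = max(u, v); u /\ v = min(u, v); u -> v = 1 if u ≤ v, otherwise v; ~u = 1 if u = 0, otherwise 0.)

The minimum is attained at x = 0.5, y = 0:
  ~x: Gödel ¬ of 0.5 = 0 (operand ≠ 0)
  (~x \/ x) = max(0, 0.5) = 0.5
  ~x: Gödel ¬ of 0.5 = 0 (operand ≠ 0)
  (~x \/ y) = max(0, 0) = 0
  ((~x \/ y) \/ y) = max(0, 0) = 0
  (((~x \/ y) \/ y) /\ y) = min(0, 0) = 0
  ~y: Gödel ¬ of 0 = 1 (operand is 0)
  (~y -> x): 1 > 0.5, so result = 0.5
  ((~y -> x) /\ y) = min(0.5, 0) = 0
  ~((~y -> x) /\ y): Gödel ¬ of 0 = 1 (operand is 0)
  ((((~x \/ y) \/ y) /\ y) /\ ~((~y -> x) /\ y)) = min(0, 1) = 0
  ((~x \/ x) \/ ((((~x \/ y) \/ y) /\ y) /\ ~((~y -> x) /\ y))) = max(0.5, 0) = 0.5
Checking all 9 assignments confirms none give a value below 0.50.

0.50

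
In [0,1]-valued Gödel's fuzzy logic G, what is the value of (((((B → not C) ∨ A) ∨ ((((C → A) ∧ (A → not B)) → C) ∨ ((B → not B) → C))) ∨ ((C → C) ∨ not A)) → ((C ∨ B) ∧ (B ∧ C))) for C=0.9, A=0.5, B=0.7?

not C: Gödel ¬ of 0.9 = 0 (operand ≠ 0)
(B → not C): 0.7 > 0, so result = 0
((B → not C) ∨ A) = max(0, 0.5) = 0.5
(C → A): 0.9 > 0.5, so result = 0.5
not B: Gödel ¬ of 0.7 = 0 (operand ≠ 0)
(A → not B): 0.5 > 0, so result = 0
((C → A) ∧ (A → not B)) = min(0.5, 0) = 0
(((C → A) ∧ (A → not B)) → C): 0 ≤ 0.9, so result = 1
not B: Gödel ¬ of 0.7 = 0 (operand ≠ 0)
(B → not B): 0.7 > 0, so result = 0
((B → not B) → C): 0 ≤ 0.9, so result = 1
((((C → A) ∧ (A → not B)) → C) ∨ ((B → not B) → C)) = max(1, 1) = 1
(((B → not C) ∨ A) ∨ ((((C → A) ∧ (A → not B)) → C) ∨ ((B → not B) → C))) = max(0.5, 1) = 1
(C → C): 0.9 ≤ 0.9, so result = 1
not A: Gödel ¬ of 0.5 = 0 (operand ≠ 0)
((C → C) ∨ not A) = max(1, 0) = 1
((((B → not C) ∨ A) ∨ ((((C → A) ∧ (A → not B)) → C) ∨ ((B → not B) → C))) ∨ ((C → C) ∨ not A)) = max(1, 1) = 1
(C ∨ B) = max(0.9, 0.7) = 0.9
(B ∧ C) = min(0.7, 0.9) = 0.7
((C ∨ B) ∧ (B ∧ C)) = min(0.9, 0.7) = 0.7
(((((B → not C) ∨ A) ∨ ((((C → A) ∧ (A → not B)) → C) ∨ ((B → not B) → C))) ∨ ((C → C) ∨ not A)) → ((C ∨ B) ∧ (B ∧ C))): 1 > 0.7, so result = 0.7

0.70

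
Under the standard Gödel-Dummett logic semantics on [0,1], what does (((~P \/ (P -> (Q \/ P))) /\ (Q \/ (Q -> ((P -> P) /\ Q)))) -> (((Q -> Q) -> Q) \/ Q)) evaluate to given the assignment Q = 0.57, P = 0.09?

~P: Gödel ¬ of 0.09 = 0 (operand ≠ 0)
(Q \/ P) = max(0.57, 0.09) = 0.57
(P -> (Q \/ P)): 0.09 ≤ 0.57, so result = 1
(~P \/ (P -> (Q \/ P))) = max(0, 1) = 1
(P -> P): 0.09 ≤ 0.09, so result = 1
((P -> P) /\ Q) = min(1, 0.57) = 0.57
(Q -> ((P -> P) /\ Q)): 0.57 ≤ 0.57, so result = 1
(Q \/ (Q -> ((P -> P) /\ Q))) = max(0.57, 1) = 1
((~P \/ (P -> (Q \/ P))) /\ (Q \/ (Q -> ((P -> P) /\ Q)))) = min(1, 1) = 1
(Q -> Q): 0.57 ≤ 0.57, so result = 1
((Q -> Q) -> Q): 1 > 0.57, so result = 0.57
(((Q -> Q) -> Q) \/ Q) = max(0.57, 0.57) = 0.57
(((~P \/ (P -> (Q \/ P))) /\ (Q \/ (Q -> ((P -> P) /\ Q)))) -> (((Q -> Q) -> Q) \/ Q)): 1 > 0.57, so result = 0.57

0.57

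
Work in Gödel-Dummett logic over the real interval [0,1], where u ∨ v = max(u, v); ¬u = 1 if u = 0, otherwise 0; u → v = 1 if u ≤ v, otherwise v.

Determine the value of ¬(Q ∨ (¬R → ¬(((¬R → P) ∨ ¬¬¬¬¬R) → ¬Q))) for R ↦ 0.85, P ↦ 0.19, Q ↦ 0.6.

0.00

¬R: Gödel ¬ of 0.85 = 0 (operand ≠ 0)
¬R: Gödel ¬ of 0.85 = 0 (operand ≠ 0)
(¬R → P): 0 ≤ 0.19, so result = 1
¬R: Gödel ¬ of 0.85 = 0 (operand ≠ 0)
¬¬R: Gödel ¬ of 0 = 1 (operand is 0)
¬¬¬R: Gödel ¬ of 1 = 0 (operand ≠ 0)
¬¬¬¬R: Gödel ¬ of 0 = 1 (operand is 0)
¬¬¬¬¬R: Gödel ¬ of 1 = 0 (operand ≠ 0)
((¬R → P) ∨ ¬¬¬¬¬R) = max(1, 0) = 1
¬Q: Gödel ¬ of 0.6 = 0 (operand ≠ 0)
(((¬R → P) ∨ ¬¬¬¬¬R) → ¬Q): 1 > 0, so result = 0
¬(((¬R → P) ∨ ¬¬¬¬¬R) → ¬Q): Gödel ¬ of 0 = 1 (operand is 0)
(¬R → ¬(((¬R → P) ∨ ¬¬¬¬¬R) → ¬Q)): 0 ≤ 1, so result = 1
(Q ∨ (¬R → ¬(((¬R → P) ∨ ¬¬¬¬¬R) → ¬Q))) = max(0.6, 1) = 1
¬(Q ∨ (¬R → ¬(((¬R → P) ∨ ¬¬¬¬¬R) → ¬Q))): Gödel ¬ of 1 = 0 (operand ≠ 0)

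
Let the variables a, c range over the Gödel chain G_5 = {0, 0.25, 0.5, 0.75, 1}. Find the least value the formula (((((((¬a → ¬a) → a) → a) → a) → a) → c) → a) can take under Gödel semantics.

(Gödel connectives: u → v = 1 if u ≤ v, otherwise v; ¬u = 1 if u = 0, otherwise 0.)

0.00

The minimum is attained at a = 0, c = 0.25:
  ¬a: Gödel ¬ of 0 = 1 (operand is 0)
  ¬a: Gödel ¬ of 0 = 1 (operand is 0)
  (¬a → ¬a): 1 ≤ 1, so result = 1
  ((¬a → ¬a) → a): 1 > 0, so result = 0
  (((¬a → ¬a) → a) → a): 0 ≤ 0, so result = 1
  ((((¬a → ¬a) → a) → a) → a): 1 > 0, so result = 0
  (((((¬a → ¬a) → a) → a) → a) → a): 0 ≤ 0, so result = 1
  ((((((¬a → ¬a) → a) → a) → a) → a) → c): 1 > 0.25, so result = 0.25
  (((((((¬a → ¬a) → a) → a) → a) → a) → c) → a): 0.25 > 0, so result = 0
Checking all 25 assignments confirms none give a value below 0.00.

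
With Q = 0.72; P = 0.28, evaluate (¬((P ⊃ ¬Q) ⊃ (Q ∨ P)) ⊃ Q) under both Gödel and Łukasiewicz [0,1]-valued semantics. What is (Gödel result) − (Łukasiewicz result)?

0.00

Gödel evaluation:
  ¬Q: Gödel ¬ of 0.72 = 0 (operand ≠ 0)
  (P ⊃ ¬Q): 0.28 > 0, so result = 0
  (Q ∨ P) = max(0.72, 0.28) = 0.72
  ((P ⊃ ¬Q) ⊃ (Q ∨ P)): 0 ≤ 0.72, so result = 1
  ¬((P ⊃ ¬Q) ⊃ (Q ∨ P)): Gödel ¬ of 1 = 0 (operand ≠ 0)
  (¬((P ⊃ ¬Q) ⊃ (Q ∨ P)) ⊃ Q): 0 ≤ 0.72, so result = 1
  Gödel value = 1
Łukasiewicz evaluation:
  ¬Q: Łukasiewicz ¬ gives 1 − 0.72 = 0.28
  (P ⊃ ¬Q): min(1, 1 − 0.28 + 0.28) = 1
  (Q ∨ P) = max(0.72, 0.28) = 0.72
  ((P ⊃ ¬Q) ⊃ (Q ∨ P)): min(1, 1 − 1 + 0.72) = 0.72
  ¬((P ⊃ ¬Q) ⊃ (Q ∨ P)): Łukasiewicz ¬ gives 1 − 0.72 = 0.28
  (¬((P ⊃ ¬Q) ⊃ (Q ∨ P)) ⊃ Q): min(1, 1 − 0.28 + 0.72) = 1
  Łukasiewicz value = 1
Difference: 1 − 1 = 0.00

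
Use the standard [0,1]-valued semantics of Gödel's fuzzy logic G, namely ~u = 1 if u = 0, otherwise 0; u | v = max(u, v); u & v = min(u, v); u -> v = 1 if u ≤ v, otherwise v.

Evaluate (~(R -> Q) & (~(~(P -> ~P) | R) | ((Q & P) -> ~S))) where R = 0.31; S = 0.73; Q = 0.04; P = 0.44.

(R -> Q): 0.31 > 0.04, so result = 0.04
~(R -> Q): Gödel ¬ of 0.04 = 0 (operand ≠ 0)
~P: Gödel ¬ of 0.44 = 0 (operand ≠ 0)
(P -> ~P): 0.44 > 0, so result = 0
~(P -> ~P): Gödel ¬ of 0 = 1 (operand is 0)
(~(P -> ~P) | R) = max(1, 0.31) = 1
~(~(P -> ~P) | R): Gödel ¬ of 1 = 0 (operand ≠ 0)
(Q & P) = min(0.04, 0.44) = 0.04
~S: Gödel ¬ of 0.73 = 0 (operand ≠ 0)
((Q & P) -> ~S): 0.04 > 0, so result = 0
(~(~(P -> ~P) | R) | ((Q & P) -> ~S)) = max(0, 0) = 0
(~(R -> Q) & (~(~(P -> ~P) | R) | ((Q & P) -> ~S))) = min(0, 0) = 0

0.00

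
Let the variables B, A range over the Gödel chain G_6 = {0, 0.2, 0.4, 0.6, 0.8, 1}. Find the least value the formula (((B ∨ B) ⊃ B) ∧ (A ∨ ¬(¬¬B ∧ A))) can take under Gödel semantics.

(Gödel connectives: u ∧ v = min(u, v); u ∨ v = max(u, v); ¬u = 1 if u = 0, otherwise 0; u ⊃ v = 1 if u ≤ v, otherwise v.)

The minimum is attained at B = 0.2, A = 0.2:
  (B ∨ B) = max(0.2, 0.2) = 0.2
  ((B ∨ B) ⊃ B): 0.2 ≤ 0.2, so result = 1
  ¬B: Gödel ¬ of 0.2 = 0 (operand ≠ 0)
  ¬¬B: Gödel ¬ of 0 = 1 (operand is 0)
  (¬¬B ∧ A) = min(1, 0.2) = 0.2
  ¬(¬¬B ∧ A): Gödel ¬ of 0.2 = 0 (operand ≠ 0)
  (A ∨ ¬(¬¬B ∧ A)) = max(0.2, 0) = 0.2
  (((B ∨ B) ⊃ B) ∧ (A ∨ ¬(¬¬B ∧ A))) = min(1, 0.2) = 0.2
Checking all 36 assignments confirms none give a value below 0.20.

0.20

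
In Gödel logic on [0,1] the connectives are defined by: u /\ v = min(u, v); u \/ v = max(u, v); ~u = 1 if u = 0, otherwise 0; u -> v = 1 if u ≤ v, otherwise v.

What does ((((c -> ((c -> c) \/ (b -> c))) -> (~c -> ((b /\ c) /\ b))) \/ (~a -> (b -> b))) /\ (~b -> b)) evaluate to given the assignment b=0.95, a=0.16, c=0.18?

1.00

(c -> c): 0.18 ≤ 0.18, so result = 1
(b -> c): 0.95 > 0.18, so result = 0.18
((c -> c) \/ (b -> c)) = max(1, 0.18) = 1
(c -> ((c -> c) \/ (b -> c))): 0.18 ≤ 1, so result = 1
~c: Gödel ¬ of 0.18 = 0 (operand ≠ 0)
(b /\ c) = min(0.95, 0.18) = 0.18
((b /\ c) /\ b) = min(0.18, 0.95) = 0.18
(~c -> ((b /\ c) /\ b)): 0 ≤ 0.18, so result = 1
((c -> ((c -> c) \/ (b -> c))) -> (~c -> ((b /\ c) /\ b))): 1 ≤ 1, so result = 1
~a: Gödel ¬ of 0.16 = 0 (operand ≠ 0)
(b -> b): 0.95 ≤ 0.95, so result = 1
(~a -> (b -> b)): 0 ≤ 1, so result = 1
(((c -> ((c -> c) \/ (b -> c))) -> (~c -> ((b /\ c) /\ b))) \/ (~a -> (b -> b))) = max(1, 1) = 1
~b: Gödel ¬ of 0.95 = 0 (operand ≠ 0)
(~b -> b): 0 ≤ 0.95, so result = 1
((((c -> ((c -> c) \/ (b -> c))) -> (~c -> ((b /\ c) /\ b))) \/ (~a -> (b -> b))) /\ (~b -> b)) = min(1, 1) = 1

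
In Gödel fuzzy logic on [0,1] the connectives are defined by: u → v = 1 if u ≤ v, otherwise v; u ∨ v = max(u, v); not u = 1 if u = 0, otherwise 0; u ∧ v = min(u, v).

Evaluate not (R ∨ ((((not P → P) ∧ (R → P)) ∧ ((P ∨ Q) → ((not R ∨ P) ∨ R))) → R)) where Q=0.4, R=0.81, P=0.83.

0.00

not P: Gödel ¬ of 0.83 = 0 (operand ≠ 0)
(not P → P): 0 ≤ 0.83, so result = 1
(R → P): 0.81 ≤ 0.83, so result = 1
((not P → P) ∧ (R → P)) = min(1, 1) = 1
(P ∨ Q) = max(0.83, 0.4) = 0.83
not R: Gödel ¬ of 0.81 = 0 (operand ≠ 0)
(not R ∨ P) = max(0, 0.83) = 0.83
((not R ∨ P) ∨ R) = max(0.83, 0.81) = 0.83
((P ∨ Q) → ((not R ∨ P) ∨ R)): 0.83 ≤ 0.83, so result = 1
(((not P → P) ∧ (R → P)) ∧ ((P ∨ Q) → ((not R ∨ P) ∨ R))) = min(1, 1) = 1
((((not P → P) ∧ (R → P)) ∧ ((P ∨ Q) → ((not R ∨ P) ∨ R))) → R): 1 > 0.81, so result = 0.81
(R ∨ ((((not P → P) ∧ (R → P)) ∧ ((P ∨ Q) → ((not R ∨ P) ∨ R))) → R)) = max(0.81, 0.81) = 0.81
not (R ∨ ((((not P → P) ∧ (R → P)) ∧ ((P ∨ Q) → ((not R ∨ P) ∨ R))) → R)): Gödel ¬ of 0.81 = 0 (operand ≠ 0)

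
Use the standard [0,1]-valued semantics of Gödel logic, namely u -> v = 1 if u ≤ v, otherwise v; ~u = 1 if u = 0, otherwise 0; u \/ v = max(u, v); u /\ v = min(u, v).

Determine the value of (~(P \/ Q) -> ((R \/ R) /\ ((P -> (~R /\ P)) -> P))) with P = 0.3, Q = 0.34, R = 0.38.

(P \/ Q) = max(0.3, 0.34) = 0.34
~(P \/ Q): Gödel ¬ of 0.34 = 0 (operand ≠ 0)
(R \/ R) = max(0.38, 0.38) = 0.38
~R: Gödel ¬ of 0.38 = 0 (operand ≠ 0)
(~R /\ P) = min(0, 0.3) = 0
(P -> (~R /\ P)): 0.3 > 0, so result = 0
((P -> (~R /\ P)) -> P): 0 ≤ 0.3, so result = 1
((R \/ R) /\ ((P -> (~R /\ P)) -> P)) = min(0.38, 1) = 0.38
(~(P \/ Q) -> ((R \/ R) /\ ((P -> (~R /\ P)) -> P))): 0 ≤ 0.38, so result = 1

1.00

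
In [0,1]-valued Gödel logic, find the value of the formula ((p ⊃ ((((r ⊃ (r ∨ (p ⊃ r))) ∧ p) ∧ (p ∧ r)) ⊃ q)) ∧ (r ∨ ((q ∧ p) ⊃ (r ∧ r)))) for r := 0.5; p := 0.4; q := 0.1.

0.10

(p ⊃ r): 0.4 ≤ 0.5, so result = 1
(r ∨ (p ⊃ r)) = max(0.5, 1) = 1
(r ⊃ (r ∨ (p ⊃ r))): 0.5 ≤ 1, so result = 1
((r ⊃ (r ∨ (p ⊃ r))) ∧ p) = min(1, 0.4) = 0.4
(p ∧ r) = min(0.4, 0.5) = 0.4
(((r ⊃ (r ∨ (p ⊃ r))) ∧ p) ∧ (p ∧ r)) = min(0.4, 0.4) = 0.4
((((r ⊃ (r ∨ (p ⊃ r))) ∧ p) ∧ (p ∧ r)) ⊃ q): 0.4 > 0.1, so result = 0.1
(p ⊃ ((((r ⊃ (r ∨ (p ⊃ r))) ∧ p) ∧ (p ∧ r)) ⊃ q)): 0.4 > 0.1, so result = 0.1
(q ∧ p) = min(0.1, 0.4) = 0.1
(r ∧ r) = min(0.5, 0.5) = 0.5
((q ∧ p) ⊃ (r ∧ r)): 0.1 ≤ 0.5, so result = 1
(r ∨ ((q ∧ p) ⊃ (r ∧ r))) = max(0.5, 1) = 1
((p ⊃ ((((r ⊃ (r ∨ (p ⊃ r))) ∧ p) ∧ (p ∧ r)) ⊃ q)) ∧ (r ∨ ((q ∧ p) ⊃ (r ∧ r)))) = min(0.1, 1) = 0.1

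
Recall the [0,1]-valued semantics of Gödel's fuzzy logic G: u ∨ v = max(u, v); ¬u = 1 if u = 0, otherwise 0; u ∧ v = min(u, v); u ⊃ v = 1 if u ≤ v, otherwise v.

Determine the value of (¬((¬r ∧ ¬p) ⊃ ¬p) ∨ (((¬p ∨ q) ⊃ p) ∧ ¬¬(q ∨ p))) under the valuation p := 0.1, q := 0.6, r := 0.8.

0.10

¬r: Gödel ¬ of 0.8 = 0 (operand ≠ 0)
¬p: Gödel ¬ of 0.1 = 0 (operand ≠ 0)
(¬r ∧ ¬p) = min(0, 0) = 0
¬p: Gödel ¬ of 0.1 = 0 (operand ≠ 0)
((¬r ∧ ¬p) ⊃ ¬p): 0 ≤ 0, so result = 1
¬((¬r ∧ ¬p) ⊃ ¬p): Gödel ¬ of 1 = 0 (operand ≠ 0)
¬p: Gödel ¬ of 0.1 = 0 (operand ≠ 0)
(¬p ∨ q) = max(0, 0.6) = 0.6
((¬p ∨ q) ⊃ p): 0.6 > 0.1, so result = 0.1
(q ∨ p) = max(0.6, 0.1) = 0.6
¬(q ∨ p): Gödel ¬ of 0.6 = 0 (operand ≠ 0)
¬¬(q ∨ p): Gödel ¬ of 0 = 1 (operand is 0)
(((¬p ∨ q) ⊃ p) ∧ ¬¬(q ∨ p)) = min(0.1, 1) = 0.1
(¬((¬r ∧ ¬p) ⊃ ¬p) ∨ (((¬p ∨ q) ⊃ p) ∧ ¬¬(q ∨ p))) = max(0, 0.1) = 0.1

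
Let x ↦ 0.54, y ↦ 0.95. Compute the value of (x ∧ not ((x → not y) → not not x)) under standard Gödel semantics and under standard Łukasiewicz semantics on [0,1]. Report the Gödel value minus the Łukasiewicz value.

0.00

Gödel evaluation:
  not y: Gödel ¬ of 0.95 = 0 (operand ≠ 0)
  (x → not y): 0.54 > 0, so result = 0
  not x: Gödel ¬ of 0.54 = 0 (operand ≠ 0)
  not not x: Gödel ¬ of 0 = 1 (operand is 0)
  ((x → not y) → not not x): 0 ≤ 1, so result = 1
  not ((x → not y) → not not x): Gödel ¬ of 1 = 0 (operand ≠ 0)
  (x ∧ not ((x → not y) → not not x)) = min(0.54, 0) = 0
  Gödel value = 0
Łukasiewicz evaluation:
  not y: Łukasiewicz ¬ gives 1 − 0.95 = 0.05
  (x → not y): min(1, 1 − 0.54 + 0.05) = 0.51
  not x: Łukasiewicz ¬ gives 1 − 0.54 = 0.46
  not not x: Łukasiewicz ¬ gives 1 − 0.46 = 0.54
  ((x → not y) → not not x): min(1, 1 − 0.51 + 0.54) = 1
  not ((x → not y) → not not x): Łukasiewicz ¬ gives 1 − 1 = 0
  (x ∧ not ((x → not y) → not not x)) = min(0.54, 0) = 0
  Łukasiewicz value = 0
Difference: 0 − 0 = 0.00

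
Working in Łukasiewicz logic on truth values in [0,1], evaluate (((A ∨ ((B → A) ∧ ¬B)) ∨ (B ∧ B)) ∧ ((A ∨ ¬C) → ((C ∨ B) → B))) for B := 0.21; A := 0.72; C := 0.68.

(B → A): min(1, 1 − 0.21 + 0.72) = 1
¬B: Łukasiewicz ¬ gives 1 − 0.21 = 0.79
((B → A) ∧ ¬B) = min(1, 0.79) = 0.79
(A ∨ ((B → A) ∧ ¬B)) = max(0.72, 0.79) = 0.79
(B ∧ B) = min(0.21, 0.21) = 0.21
((A ∨ ((B → A) ∧ ¬B)) ∨ (B ∧ B)) = max(0.79, 0.21) = 0.79
¬C: Łukasiewicz ¬ gives 1 − 0.68 = 0.32
(A ∨ ¬C) = max(0.72, 0.32) = 0.72
(C ∨ B) = max(0.68, 0.21) = 0.68
((C ∨ B) → B): min(1, 1 − 0.68 + 0.21) = 0.53
((A ∨ ¬C) → ((C ∨ B) → B)): min(1, 1 − 0.72 + 0.53) = 0.81
(((A ∨ ((B → A) ∧ ¬B)) ∨ (B ∧ B)) ∧ ((A ∨ ¬C) → ((C ∨ B) → B))) = min(0.79, 0.81) = 0.79

0.79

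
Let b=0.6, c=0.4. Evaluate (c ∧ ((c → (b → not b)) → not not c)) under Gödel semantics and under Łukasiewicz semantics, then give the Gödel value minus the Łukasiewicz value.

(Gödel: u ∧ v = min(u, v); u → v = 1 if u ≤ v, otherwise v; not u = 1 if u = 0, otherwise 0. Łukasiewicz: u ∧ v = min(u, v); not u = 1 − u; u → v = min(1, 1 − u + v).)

0.00

Gödel evaluation:
  not b: Gödel ¬ of 0.6 = 0 (operand ≠ 0)
  (b → not b): 0.6 > 0, so result = 0
  (c → (b → not b)): 0.4 > 0, so result = 0
  not c: Gödel ¬ of 0.4 = 0 (operand ≠ 0)
  not not c: Gödel ¬ of 0 = 1 (operand is 0)
  ((c → (b → not b)) → not not c): 0 ≤ 1, so result = 1
  (c ∧ ((c → (b → not b)) → not not c)) = min(0.4, 1) = 0.4
  Gödel value = 0.4
Łukasiewicz evaluation:
  not b: Łukasiewicz ¬ gives 1 − 0.6 = 0.4
  (b → not b): min(1, 1 − 0.6 + 0.4) = 0.8
  (c → (b → not b)): min(1, 1 − 0.4 + 0.8) = 1
  not c: Łukasiewicz ¬ gives 1 − 0.4 = 0.6
  not not c: Łukasiewicz ¬ gives 1 − 0.6 = 0.4
  ((c → (b → not b)) → not not c): min(1, 1 − 1 + 0.4) = 0.4
  (c ∧ ((c → (b → not b)) → not not c)) = min(0.4, 0.4) = 0.4
  Łukasiewicz value = 0.4
Difference: 0.4 − 0.4 = 0.00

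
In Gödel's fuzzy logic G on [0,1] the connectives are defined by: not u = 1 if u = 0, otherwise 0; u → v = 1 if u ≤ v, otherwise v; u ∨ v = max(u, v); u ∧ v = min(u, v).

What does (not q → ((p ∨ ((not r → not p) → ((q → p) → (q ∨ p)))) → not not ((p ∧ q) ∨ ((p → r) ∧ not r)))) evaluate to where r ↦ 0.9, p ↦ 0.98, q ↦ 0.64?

not q: Gödel ¬ of 0.64 = 0 (operand ≠ 0)
not r: Gödel ¬ of 0.9 = 0 (operand ≠ 0)
not p: Gödel ¬ of 0.98 = 0 (operand ≠ 0)
(not r → not p): 0 ≤ 0, so result = 1
(q → p): 0.64 ≤ 0.98, so result = 1
(q ∨ p) = max(0.64, 0.98) = 0.98
((q → p) → (q ∨ p)): 1 > 0.98, so result = 0.98
((not r → not p) → ((q → p) → (q ∨ p))): 1 > 0.98, so result = 0.98
(p ∨ ((not r → not p) → ((q → p) → (q ∨ p)))) = max(0.98, 0.98) = 0.98
(p ∧ q) = min(0.98, 0.64) = 0.64
(p → r): 0.98 > 0.9, so result = 0.9
not r: Gödel ¬ of 0.9 = 0 (operand ≠ 0)
((p → r) ∧ not r) = min(0.9, 0) = 0
((p ∧ q) ∨ ((p → r) ∧ not r)) = max(0.64, 0) = 0.64
not ((p ∧ q) ∨ ((p → r) ∧ not r)): Gödel ¬ of 0.64 = 0 (operand ≠ 0)
not not ((p ∧ q) ∨ ((p → r) ∧ not r)): Gödel ¬ of 0 = 1 (operand is 0)
((p ∨ ((not r → not p) → ((q → p) → (q ∨ p)))) → not not ((p ∧ q) ∨ ((p → r) ∧ not r))): 0.98 ≤ 1, so result = 1
(not q → ((p ∨ ((not r → not p) → ((q → p) → (q ∨ p)))) → not not ((p ∧ q) ∨ ((p → r) ∧ not r)))): 0 ≤ 1, so result = 1

1.00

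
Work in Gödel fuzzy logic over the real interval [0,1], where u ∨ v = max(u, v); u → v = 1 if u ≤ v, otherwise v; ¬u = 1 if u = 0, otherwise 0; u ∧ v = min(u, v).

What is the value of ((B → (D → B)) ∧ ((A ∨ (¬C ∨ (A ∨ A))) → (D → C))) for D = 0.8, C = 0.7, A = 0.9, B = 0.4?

0.70

(D → B): 0.8 > 0.4, so result = 0.4
(B → (D → B)): 0.4 ≤ 0.4, so result = 1
¬C: Gödel ¬ of 0.7 = 0 (operand ≠ 0)
(A ∨ A) = max(0.9, 0.9) = 0.9
(¬C ∨ (A ∨ A)) = max(0, 0.9) = 0.9
(A ∨ (¬C ∨ (A ∨ A))) = max(0.9, 0.9) = 0.9
(D → C): 0.8 > 0.7, so result = 0.7
((A ∨ (¬C ∨ (A ∨ A))) → (D → C)): 0.9 > 0.7, so result = 0.7
((B → (D → B)) ∧ ((A ∨ (¬C ∨ (A ∨ A))) → (D → C))) = min(1, 0.7) = 0.7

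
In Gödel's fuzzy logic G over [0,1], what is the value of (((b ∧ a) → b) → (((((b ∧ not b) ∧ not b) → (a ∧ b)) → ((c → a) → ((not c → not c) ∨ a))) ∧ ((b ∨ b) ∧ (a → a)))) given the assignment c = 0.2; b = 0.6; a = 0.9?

(b ∧ a) = min(0.6, 0.9) = 0.6
((b ∧ a) → b): 0.6 ≤ 0.6, so result = 1
not b: Gödel ¬ of 0.6 = 0 (operand ≠ 0)
(b ∧ not b) = min(0.6, 0) = 0
not b: Gödel ¬ of 0.6 = 0 (operand ≠ 0)
((b ∧ not b) ∧ not b) = min(0, 0) = 0
(a ∧ b) = min(0.9, 0.6) = 0.6
(((b ∧ not b) ∧ not b) → (a ∧ b)): 0 ≤ 0.6, so result = 1
(c → a): 0.2 ≤ 0.9, so result = 1
not c: Gödel ¬ of 0.2 = 0 (operand ≠ 0)
not c: Gödel ¬ of 0.2 = 0 (operand ≠ 0)
(not c → not c): 0 ≤ 0, so result = 1
((not c → not c) ∨ a) = max(1, 0.9) = 1
((c → a) → ((not c → not c) ∨ a)): 1 ≤ 1, so result = 1
((((b ∧ not b) ∧ not b) → (a ∧ b)) → ((c → a) → ((not c → not c) ∨ a))): 1 ≤ 1, so result = 1
(b ∨ b) = max(0.6, 0.6) = 0.6
(a → a): 0.9 ≤ 0.9, so result = 1
((b ∨ b) ∧ (a → a)) = min(0.6, 1) = 0.6
(((((b ∧ not b) ∧ not b) → (a ∧ b)) → ((c → a) → ((not c → not c) ∨ a))) ∧ ((b ∨ b) ∧ (a → a))) = min(1, 0.6) = 0.6
(((b ∧ a) → b) → (((((b ∧ not b) ∧ not b) → (a ∧ b)) → ((c → a) → ((not c → not c) ∨ a))) ∧ ((b ∨ b) ∧ (a → a)))): 1 > 0.6, so result = 0.6

0.60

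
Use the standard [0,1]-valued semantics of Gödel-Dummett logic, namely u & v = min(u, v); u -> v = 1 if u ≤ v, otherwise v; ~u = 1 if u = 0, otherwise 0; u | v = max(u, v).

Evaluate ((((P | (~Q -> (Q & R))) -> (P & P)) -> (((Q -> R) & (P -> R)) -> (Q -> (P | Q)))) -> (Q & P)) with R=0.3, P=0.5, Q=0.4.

0.40

~Q: Gödel ¬ of 0.4 = 0 (operand ≠ 0)
(Q & R) = min(0.4, 0.3) = 0.3
(~Q -> (Q & R)): 0 ≤ 0.3, so result = 1
(P | (~Q -> (Q & R))) = max(0.5, 1) = 1
(P & P) = min(0.5, 0.5) = 0.5
((P | (~Q -> (Q & R))) -> (P & P)): 1 > 0.5, so result = 0.5
(Q -> R): 0.4 > 0.3, so result = 0.3
(P -> R): 0.5 > 0.3, so result = 0.3
((Q -> R) & (P -> R)) = min(0.3, 0.3) = 0.3
(P | Q) = max(0.5, 0.4) = 0.5
(Q -> (P | Q)): 0.4 ≤ 0.5, so result = 1
(((Q -> R) & (P -> R)) -> (Q -> (P | Q))): 0.3 ≤ 1, so result = 1
(((P | (~Q -> (Q & R))) -> (P & P)) -> (((Q -> R) & (P -> R)) -> (Q -> (P | Q)))): 0.5 ≤ 1, so result = 1
(Q & P) = min(0.4, 0.5) = 0.4
((((P | (~Q -> (Q & R))) -> (P & P)) -> (((Q -> R) & (P -> R)) -> (Q -> (P | Q)))) -> (Q & P)): 1 > 0.4, so result = 0.4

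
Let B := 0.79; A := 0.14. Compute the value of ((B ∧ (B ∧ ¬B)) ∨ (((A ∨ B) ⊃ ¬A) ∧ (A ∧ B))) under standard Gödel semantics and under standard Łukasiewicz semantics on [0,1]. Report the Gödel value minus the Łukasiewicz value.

Gödel evaluation:
  ¬B: Gödel ¬ of 0.79 = 0 (operand ≠ 0)
  (B ∧ ¬B) = min(0.79, 0) = 0
  (B ∧ (B ∧ ¬B)) = min(0.79, 0) = 0
  (A ∨ B) = max(0.14, 0.79) = 0.79
  ¬A: Gödel ¬ of 0.14 = 0 (operand ≠ 0)
  ((A ∨ B) ⊃ ¬A): 0.79 > 0, so result = 0
  (A ∧ B) = min(0.14, 0.79) = 0.14
  (((A ∨ B) ⊃ ¬A) ∧ (A ∧ B)) = min(0, 0.14) = 0
  ((B ∧ (B ∧ ¬B)) ∨ (((A ∨ B) ⊃ ¬A) ∧ (A ∧ B))) = max(0, 0) = 0
  Gödel value = 0
Łukasiewicz evaluation:
  ¬B: Łukasiewicz ¬ gives 1 − 0.79 = 0.21
  (B ∧ ¬B) = min(0.79, 0.21) = 0.21
  (B ∧ (B ∧ ¬B)) = min(0.79, 0.21) = 0.21
  (A ∨ B) = max(0.14, 0.79) = 0.79
  ¬A: Łukasiewicz ¬ gives 1 − 0.14 = 0.86
  ((A ∨ B) ⊃ ¬A): min(1, 1 − 0.79 + 0.86) = 1
  (A ∧ B) = min(0.14, 0.79) = 0.14
  (((A ∨ B) ⊃ ¬A) ∧ (A ∧ B)) = min(1, 0.14) = 0.14
  ((B ∧ (B ∧ ¬B)) ∨ (((A ∨ B) ⊃ ¬A) ∧ (A ∧ B))) = max(0.21, 0.14) = 0.21
  Łukasiewicz value = 0.21
Difference: 0 − 0.21 = -0.21

-0.21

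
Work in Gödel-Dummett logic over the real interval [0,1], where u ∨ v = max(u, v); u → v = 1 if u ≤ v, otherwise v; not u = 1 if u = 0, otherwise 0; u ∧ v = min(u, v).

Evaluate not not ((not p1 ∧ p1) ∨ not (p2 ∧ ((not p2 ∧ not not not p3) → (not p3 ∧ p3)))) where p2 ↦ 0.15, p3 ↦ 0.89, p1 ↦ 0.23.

0.00

not p1: Gödel ¬ of 0.23 = 0 (operand ≠ 0)
(not p1 ∧ p1) = min(0, 0.23) = 0
not p2: Gödel ¬ of 0.15 = 0 (operand ≠ 0)
not p3: Gödel ¬ of 0.89 = 0 (operand ≠ 0)
not not p3: Gödel ¬ of 0 = 1 (operand is 0)
not not not p3: Gödel ¬ of 1 = 0 (operand ≠ 0)
(not p2 ∧ not not not p3) = min(0, 0) = 0
not p3: Gödel ¬ of 0.89 = 0 (operand ≠ 0)
(not p3 ∧ p3) = min(0, 0.89) = 0
((not p2 ∧ not not not p3) → (not p3 ∧ p3)): 0 ≤ 0, so result = 1
(p2 ∧ ((not p2 ∧ not not not p3) → (not p3 ∧ p3))) = min(0.15, 1) = 0.15
not (p2 ∧ ((not p2 ∧ not not not p3) → (not p3 ∧ p3))): Gödel ¬ of 0.15 = 0 (operand ≠ 0)
((not p1 ∧ p1) ∨ not (p2 ∧ ((not p2 ∧ not not not p3) → (not p3 ∧ p3)))) = max(0, 0) = 0
not ((not p1 ∧ p1) ∨ not (p2 ∧ ((not p2 ∧ not not not p3) → (not p3 ∧ p3)))): Gödel ¬ of 0 = 1 (operand is 0)
not not ((not p1 ∧ p1) ∨ not (p2 ∧ ((not p2 ∧ not not not p3) → (not p3 ∧ p3)))): Gödel ¬ of 1 = 0 (operand ≠ 0)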